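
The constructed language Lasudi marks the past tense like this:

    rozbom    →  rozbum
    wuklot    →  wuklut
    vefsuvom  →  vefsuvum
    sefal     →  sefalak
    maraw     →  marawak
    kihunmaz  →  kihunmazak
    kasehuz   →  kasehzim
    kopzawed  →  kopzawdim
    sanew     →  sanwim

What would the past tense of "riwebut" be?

riwebtim

kihunmaz and kasehuz both end in -z yet inflect differently (kihunmazak, kasehzim), so the final letter is not what conditions the rule; the last vowel is.
"riwebut" has last vowel 'u'. The one such stem in the data (kasehuz → kasehzim) deletes the last vowel and adds -im (as do kopzawed, sanew), so the same rule applies.
The other patterns: stems whose last vowel is 'o' change the last vowel to 'u'; stems whose last vowel is 'a' add -ak.
So riwebut → riwebtim.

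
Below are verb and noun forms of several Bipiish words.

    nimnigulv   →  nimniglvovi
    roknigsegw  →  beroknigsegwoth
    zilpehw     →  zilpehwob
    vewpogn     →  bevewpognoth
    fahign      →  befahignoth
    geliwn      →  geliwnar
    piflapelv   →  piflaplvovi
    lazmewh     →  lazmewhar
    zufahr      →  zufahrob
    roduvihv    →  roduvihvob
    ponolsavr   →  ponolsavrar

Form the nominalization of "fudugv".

befudugvoth

"fudugv" has second-to-last letter 'g'. The stems whose second-to-last letter is 'g' (roknigsegw → beroknigsegwoth, vewpogn → bevewpognoth, fahign → befahignoth) add be- … -oth around the stem.
So fudugv → befudugvoth.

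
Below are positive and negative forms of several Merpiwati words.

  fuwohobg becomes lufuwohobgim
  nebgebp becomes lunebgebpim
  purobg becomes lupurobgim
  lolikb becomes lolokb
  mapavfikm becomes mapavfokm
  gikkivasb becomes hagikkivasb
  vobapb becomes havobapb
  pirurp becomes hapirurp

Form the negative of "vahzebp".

lolikb and gikkivasb both end in -b yet inflect differently (lolokb, hagikkivasb), so the final letter is not what conditions the rule; the second-to-last letter is.
"vahzebp" has second-to-last letter 'b'. The stems whose second-to-last letter is 'b' (fuwohobg → lufuwohobgim, nebgebp → lunebgebpim, purobg → lupurobgim) add lu- … -im around the stem.
The other patterns: stems whose second-to-last letter is 'k' change the last vowel to 'o'; stems whose second-to-last letter is 'p', 'r' or 's' add the prefix ha-.
So vahzebp → luvahzebpim.

luvahzebpim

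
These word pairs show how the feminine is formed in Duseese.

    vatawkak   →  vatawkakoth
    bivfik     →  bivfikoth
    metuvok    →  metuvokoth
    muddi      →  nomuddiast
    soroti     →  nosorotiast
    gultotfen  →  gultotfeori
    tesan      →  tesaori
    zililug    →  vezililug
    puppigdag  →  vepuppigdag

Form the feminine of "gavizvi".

nogavizviast

bivfik and muddi both have last vowel 'i' yet inflect differently (bivfikoth, nomuddiast), so the last vowel is not what conditions the rule; the final letter is.
"gavizvi" ends in -i. The stems ending in -i (muddi → nomuddiast, soroti → nosorotiast) add no- … -ast around the stem.
The other patterns: stems ending in -k add -oth; stems ending in -n drop the final letter and add -ori; stems ending in -g add the prefix ve-.
So gavizvi → nogavizviast.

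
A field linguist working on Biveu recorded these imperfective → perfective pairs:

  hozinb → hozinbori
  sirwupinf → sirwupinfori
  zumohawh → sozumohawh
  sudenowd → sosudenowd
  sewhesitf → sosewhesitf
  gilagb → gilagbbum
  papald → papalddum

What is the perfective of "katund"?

"katund" has second-to-last letter 'n'. The stems whose second-to-last letter is 'n' (hozinb → hozinbori, sirwupinf → sirwupinfori) add -ori.
So katund → katundori.

katundori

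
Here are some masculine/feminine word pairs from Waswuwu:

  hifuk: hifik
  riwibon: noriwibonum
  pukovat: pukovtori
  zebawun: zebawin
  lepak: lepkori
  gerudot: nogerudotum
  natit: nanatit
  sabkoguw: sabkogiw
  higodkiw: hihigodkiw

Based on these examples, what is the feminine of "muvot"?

nomuvotum

lepak and hifuk both end in -k yet inflect differently (lepkori, hifik), so the final letter is not what conditions the rule; the last vowel is.
"muvot" has last vowel 'o'. The stems whose last vowel is 'o' (riwibon → noriwibonum, gerudot → nogerudotum) add no- … -um around the stem.
So muvot → nomuvotum.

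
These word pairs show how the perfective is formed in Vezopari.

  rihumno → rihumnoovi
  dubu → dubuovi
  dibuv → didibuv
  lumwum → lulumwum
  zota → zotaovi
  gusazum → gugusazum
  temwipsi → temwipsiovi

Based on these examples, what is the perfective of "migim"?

mimigim

dubu and gusazum both have last vowel 'u' yet inflect differently (dubuovi, gugusazum), so the last vowel is not what conditions the rule; whether the stem ends in a vowel or a consonant is.
"migim" ends in a consonant. The stems ending in a consonant (gusazum → gugusazum, lumwum → lulumwum, dibuv → didibuv) repeat the first consonant+vowel as a prefix.
So migim → mimigim.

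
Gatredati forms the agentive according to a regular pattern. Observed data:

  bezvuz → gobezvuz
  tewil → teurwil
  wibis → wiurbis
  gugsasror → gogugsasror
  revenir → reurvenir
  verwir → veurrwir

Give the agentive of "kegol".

gokegol

revenir and gugsasror both end in -r yet inflect differently (reurvenir, gogugsasror), so the final letter is not what conditions the rule; the last vowel is.
"kegol" has last vowel 'o'. The one such stem in the data (gugsasror → gogugsasror) adds the prefix go-, so the same rule applies.
So kegol → gokegol.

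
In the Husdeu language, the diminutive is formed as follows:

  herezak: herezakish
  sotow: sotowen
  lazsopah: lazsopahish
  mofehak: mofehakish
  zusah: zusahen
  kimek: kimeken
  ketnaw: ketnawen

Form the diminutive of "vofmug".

vofmugen

lazsopah and zusah both end in -h yet inflect differently (lazsopahish, zusahen), so the final letter is not what conditions the rule; the number of vowels is.
"vofmug" has 2 vowels. The stems with 2 vowels (zusah → zusahen, kimek → kimeken, ketnaw → ketnawen) add -en.
So vofmug → vofmugen.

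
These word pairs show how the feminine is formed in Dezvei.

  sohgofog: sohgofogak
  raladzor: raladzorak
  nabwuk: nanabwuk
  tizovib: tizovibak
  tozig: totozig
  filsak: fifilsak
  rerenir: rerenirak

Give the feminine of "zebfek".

zezebfek

tozig and sohgofog both end in -g yet inflect differently (totozig, sohgofogak), so the final letter is not what conditions the rule; the number of vowels is.
"zebfek" has 2 vowels. The stems with 2 vowels (nabwuk → nanabwuk, filsak → fifilsak, tozig → totozig) repeat the first consonant+vowel as a prefix.
So zebfek → zezebfek.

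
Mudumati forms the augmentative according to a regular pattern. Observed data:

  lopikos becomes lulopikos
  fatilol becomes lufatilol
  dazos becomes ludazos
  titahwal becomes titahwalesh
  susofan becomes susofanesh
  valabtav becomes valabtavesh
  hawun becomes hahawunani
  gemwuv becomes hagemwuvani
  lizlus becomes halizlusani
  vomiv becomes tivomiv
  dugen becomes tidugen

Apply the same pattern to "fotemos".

fatilol and titahwal both end in -l yet inflect differently (lufatilol, titahwalesh), so the final letter is not what conditions the rule; the last vowel is.
"fotemos" has last vowel 'o'. The stems whose last vowel is 'o' (lopikos → lulopikos, fatilol → lufatilol, dazos → ludazos) add the prefix lu-.
The other patterns: stems whose last vowel is 'a' add -esh; stems whose last vowel is 'u' add ha- … -ani around the stem; stems whose last vowel is 'e' or 'i' add the prefix ti-.
So fotemos → lufotemos.

lufotemos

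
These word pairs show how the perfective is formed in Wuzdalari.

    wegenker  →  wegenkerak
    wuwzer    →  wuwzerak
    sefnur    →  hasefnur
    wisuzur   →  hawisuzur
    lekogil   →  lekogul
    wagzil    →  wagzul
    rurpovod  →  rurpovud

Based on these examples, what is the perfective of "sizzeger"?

sizzegerak

wegenker and sefnur both end in -r yet inflect differently (wegenkerak, hasefnur), so the final letter is not what conditions the rule; the last vowel is.
"sizzeger" has last vowel 'e'. The stems whose last vowel is 'e' (wegenker → wegenkerak, wuwzer → wuwzerak) add -ak.
So sizzeger → sizzegerak.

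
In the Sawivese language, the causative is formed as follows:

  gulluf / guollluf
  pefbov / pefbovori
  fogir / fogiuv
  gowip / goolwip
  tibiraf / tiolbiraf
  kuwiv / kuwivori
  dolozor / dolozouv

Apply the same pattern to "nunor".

"nunor" ends in -r. The stems ending in -r (dolozor → dolozouv, fogir → fogiuv) drop the final letter and add -uv.
The other patterns: stems ending in -v add -ori; stems ending in -f or -p insert -ol- after the first vowel.
So nunor → nunouv.

nunouv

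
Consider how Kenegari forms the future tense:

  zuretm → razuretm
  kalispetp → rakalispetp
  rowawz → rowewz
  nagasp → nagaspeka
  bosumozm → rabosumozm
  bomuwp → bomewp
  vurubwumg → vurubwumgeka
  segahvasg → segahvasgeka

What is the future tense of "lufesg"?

nagasp and bomuwp both end in -p yet inflect differently (nagaspeka, bomewp), so the final letter is not what conditions the rule; the second-to-last letter is.
"lufesg" has second-to-last letter 's'. The stems whose second-to-last letter is 's' (segahvasg → segahvasgeka, nagasp → nagaspeka) add -eka.
So lufesg → lufesgeka.

lufesgeka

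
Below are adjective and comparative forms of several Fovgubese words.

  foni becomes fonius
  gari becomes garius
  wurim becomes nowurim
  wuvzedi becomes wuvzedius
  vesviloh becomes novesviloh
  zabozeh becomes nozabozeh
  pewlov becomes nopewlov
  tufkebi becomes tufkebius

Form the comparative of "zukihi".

zukihius

tufkebi and wurim both have last vowel 'i' yet inflect differently (tufkebius, nowurim), so the last vowel is not what conditions the rule; the final letter is.
"zukihi" ends in -i. The stems ending in -i (tufkebi → tufkebius, wuvzedi → wuvzedius, foni → fonius) add -us.
The other pattern: stems ending in -h, -m or -v add the prefix no-.
So zukihi → zukihius.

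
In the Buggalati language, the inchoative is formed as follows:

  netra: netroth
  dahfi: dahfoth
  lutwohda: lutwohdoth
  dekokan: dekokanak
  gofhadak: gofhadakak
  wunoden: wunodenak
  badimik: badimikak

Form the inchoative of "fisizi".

"fisizi" ends in a vowel. The stems ending in a vowel (netra → netroth, dahfi → dahfoth, lutwohda → lutwohdoth) drop the final letter and add -oth.
So fisizi → fisizoth.

fisizoth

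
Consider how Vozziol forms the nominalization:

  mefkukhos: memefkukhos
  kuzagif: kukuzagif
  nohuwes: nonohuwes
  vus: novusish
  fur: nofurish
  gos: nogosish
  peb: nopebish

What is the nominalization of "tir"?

"tir" has 1 vowel. The stems with 1 vowel (vus → novusish, fur → nofurish, gos → nogosish) add no- … -ish around the stem.
The other pattern: stems with 3 vowels repeat the first consonant+vowel as a prefix.
So tir → notirish.

notirish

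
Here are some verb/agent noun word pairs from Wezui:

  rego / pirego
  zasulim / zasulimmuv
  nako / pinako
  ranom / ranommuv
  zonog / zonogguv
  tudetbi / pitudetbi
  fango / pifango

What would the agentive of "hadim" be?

nako and ranom both have last vowel 'o' yet inflect differently (pinako, ranommuv), so the last vowel is not what conditions the rule; whether the stem ends in a vowel or a consonant is.
"hadim" ends in a consonant. The stems ending in a consonant (ranom → ranommuv, zonog → zonogguv, zasulim → zasulimmuv) double the final consonant and add -uv.
The other pattern: stems ending in a vowel add the prefix pi-.
So hadim → hadimmuv.

hadimmuv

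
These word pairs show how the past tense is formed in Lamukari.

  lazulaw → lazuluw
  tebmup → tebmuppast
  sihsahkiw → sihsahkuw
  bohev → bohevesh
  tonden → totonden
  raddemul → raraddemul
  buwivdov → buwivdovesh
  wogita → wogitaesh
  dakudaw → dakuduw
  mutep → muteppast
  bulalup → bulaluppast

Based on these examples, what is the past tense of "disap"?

mutep and bohev both have last vowel 'e' yet inflect differently (muteppast, bohevesh), so the last vowel is not what conditions the rule; the final letter is.
"disap" ends in -p. The stems ending in -p (bulalup → bulaluppast, tebmup → tebmuppast, mutep → muteppast) double the final consonant and add -ast.
The other patterns: stems ending in -a or -v add -esh; stems ending in -w change the last vowel to 'u'; stems ending in -l or -n repeat the first consonant+vowel as a prefix.
So disap → disappast.

disappast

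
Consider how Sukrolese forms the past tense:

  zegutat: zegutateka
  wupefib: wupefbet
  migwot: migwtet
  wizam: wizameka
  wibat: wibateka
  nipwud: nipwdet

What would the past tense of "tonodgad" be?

tonodgadeka

zegutat and migwot both end in -t yet inflect differently (zegutateka, migwtet), so the final letter is not what conditions the rule; the last vowel is.
"tonodgad" has last vowel 'a'. The stems whose last vowel is 'a' (zegutat → zegutateka, wibat → wibateka, wizam → wizameka) add -eka.
So tonodgad → tonodgadeka.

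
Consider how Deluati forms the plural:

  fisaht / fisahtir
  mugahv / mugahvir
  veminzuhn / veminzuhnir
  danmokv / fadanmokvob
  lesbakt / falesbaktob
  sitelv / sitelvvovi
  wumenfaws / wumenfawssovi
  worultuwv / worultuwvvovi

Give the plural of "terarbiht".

mugahv and danmokv both end in -v yet inflect differently (mugahvir, fadanmokvob), so the final letter is not what conditions the rule; the second-to-last letter is.
"terarbiht" has second-to-last letter 'h'. The stems whose second-to-last letter is 'h' (fisaht → fisahtir, mugahv → mugahvir, veminzuhn → veminzuhnir) add -ir.
So terarbiht → terarbihtir.

terarbihtir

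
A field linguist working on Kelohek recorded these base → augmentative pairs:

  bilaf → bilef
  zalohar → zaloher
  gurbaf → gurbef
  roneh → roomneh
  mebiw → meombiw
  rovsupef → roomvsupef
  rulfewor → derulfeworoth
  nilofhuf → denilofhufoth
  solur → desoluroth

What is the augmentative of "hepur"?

dehepuroth

bilaf and rovsupef both end in -f yet inflect differently (bilef, roomvsupef), so the final letter is not what conditions the rule; the last vowel is.
"hepur" has last vowel 'u'. The stems whose last vowel is 'u' (nilofhuf → denilofhufoth, solur → desoluroth) add de- … -oth around the stem.
The other patterns: stems whose last vowel is 'a' change the last vowel to 'e'; stems whose last vowel is 'e' or 'i' insert -om- after the first vowel.
So hepur → dehepuroth.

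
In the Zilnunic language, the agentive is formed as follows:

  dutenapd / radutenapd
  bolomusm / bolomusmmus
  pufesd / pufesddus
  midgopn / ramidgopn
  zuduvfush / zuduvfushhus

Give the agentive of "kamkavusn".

kamkavusnnus

pufesd and dutenapd both end in -d yet inflect differently (pufesddus, radutenapd), so the final letter is not what conditions the rule; the second-to-last letter is.
"kamkavusn" has second-to-last letter 's'. The stems whose second-to-last letter is 's' (pufesd → pufesddus, bolomusm → bolomusmmus, zuduvfush → zuduvfushhus) double the final consonant and add -us.
The other pattern: stems whose second-to-last letter is 'p' add the prefix ra-.
So kamkavusn → kamkavusnnus.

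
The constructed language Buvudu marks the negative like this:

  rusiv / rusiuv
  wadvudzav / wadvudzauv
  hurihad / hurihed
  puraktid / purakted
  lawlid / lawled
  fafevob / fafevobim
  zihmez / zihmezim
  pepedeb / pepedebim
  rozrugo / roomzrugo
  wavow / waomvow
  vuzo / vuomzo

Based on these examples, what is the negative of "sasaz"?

wadvudzav and hurihad both have last vowel 'a' yet inflect differently (wadvudzauv, hurihed), so the last vowel is not what conditions the rule; the final letter is.
"sasaz" ends in -z. The one such stem in the data (zihmez → zihmezim) adds -im, so the same rule applies.
So sasaz → sasazim.

sasazim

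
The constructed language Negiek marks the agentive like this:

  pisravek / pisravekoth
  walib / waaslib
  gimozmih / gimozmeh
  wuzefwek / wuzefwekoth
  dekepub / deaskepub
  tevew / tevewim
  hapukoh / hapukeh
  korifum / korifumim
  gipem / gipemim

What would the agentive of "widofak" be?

"widofak" ends in -k. The stems ending in -k (pisravek → pisravekoth, wuzefwek → wuzefwekoth) add -oth.
The other patterns: stems ending in -b insert -as- after the first vowel; stems ending in -m or -w add -im; stems ending in -h change the last vowel to 'e'.
So widofak → widofakoth.

widofakoth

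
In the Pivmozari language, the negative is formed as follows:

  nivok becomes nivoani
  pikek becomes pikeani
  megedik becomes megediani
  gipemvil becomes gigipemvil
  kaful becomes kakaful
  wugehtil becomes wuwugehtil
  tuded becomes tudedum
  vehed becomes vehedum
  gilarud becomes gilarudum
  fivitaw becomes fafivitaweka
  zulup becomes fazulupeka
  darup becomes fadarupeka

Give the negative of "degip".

fadegipeka

megedik and gipemvil both have last vowel 'i' yet inflect differently (megediani, gigipemvil), so the last vowel is not what conditions the rule; the final letter is.
"degip" ends in -p. The stems ending in -p (zulup → fazulupeka, darup → fadarupeka) add fa- … -eka around the stem.
The other patterns: stems ending in -k drop the final letter and add -ani; stems ending in -l repeat the first consonant+vowel as a prefix; stems ending in -d add -um.
So degip → fadegipeka.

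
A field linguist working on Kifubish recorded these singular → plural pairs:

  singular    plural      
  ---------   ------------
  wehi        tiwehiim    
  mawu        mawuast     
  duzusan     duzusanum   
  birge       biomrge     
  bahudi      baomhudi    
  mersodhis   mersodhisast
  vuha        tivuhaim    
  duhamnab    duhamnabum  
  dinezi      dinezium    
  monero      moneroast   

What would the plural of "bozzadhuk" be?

boomzzadhuk

bahudi and dinezi both end in -i yet inflect differently (baomhudi, dinezium), so the final letter is not what conditions the rule; the first letter is.
"bozzadhuk" begins with b-. The stems beginning with b- (birge → biomrge, bahudi → baomhudi) insert -om- after the first vowel.
The other patterns: stems beginning with d- add -um; stems beginning with m- add -ast; stems beginning with v- or w- add ti- … -im around the stem.
So bozzadhuk → boomzzadhuk.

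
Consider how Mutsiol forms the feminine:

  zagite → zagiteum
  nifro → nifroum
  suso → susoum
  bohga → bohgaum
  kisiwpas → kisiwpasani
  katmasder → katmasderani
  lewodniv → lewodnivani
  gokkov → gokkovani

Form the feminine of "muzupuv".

muzupuvani

bohga and kisiwpas both have last vowel 'a' yet inflect differently (bohgaum, kisiwpasani), so the last vowel is not what conditions the rule; whether the stem ends in a vowel or a consonant is.
"muzupuv" ends in a consonant. The stems ending in a consonant (kisiwpas → kisiwpasani, katmasder → katmasderani, lewodniv → lewodnivani) add -ani.
So muzupuv → muzupuvani.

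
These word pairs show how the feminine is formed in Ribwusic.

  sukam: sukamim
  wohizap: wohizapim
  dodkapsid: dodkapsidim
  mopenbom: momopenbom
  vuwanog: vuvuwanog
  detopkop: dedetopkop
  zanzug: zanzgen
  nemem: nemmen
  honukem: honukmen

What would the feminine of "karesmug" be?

karesmgen

sukam and mopenbom both end in -m yet inflect differently (sukamim, momopenbom), so the final letter is not what conditions the rule; the last vowel is.
"karesmug" has last vowel 'u'. The one such stem in the data (zanzug → zanzgen) deletes the last vowel and adds -en (as do nemem, honukem), so the same rule applies.
The other patterns: stems whose last vowel is 'a' or 'i' add -im; stems whose last vowel is 'o' repeat the first consonant+vowel as a prefix.
So karesmug → karesmgen.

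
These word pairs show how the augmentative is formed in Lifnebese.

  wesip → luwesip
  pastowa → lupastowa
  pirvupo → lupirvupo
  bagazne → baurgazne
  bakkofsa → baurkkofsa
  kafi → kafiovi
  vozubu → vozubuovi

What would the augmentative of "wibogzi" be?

"wibogzi" begins with w-. The one such stem in the data (wesip → luwesip) adds the prefix lu-, so the same rule applies.
So wibogzi → luwibogzi.

luwibogzi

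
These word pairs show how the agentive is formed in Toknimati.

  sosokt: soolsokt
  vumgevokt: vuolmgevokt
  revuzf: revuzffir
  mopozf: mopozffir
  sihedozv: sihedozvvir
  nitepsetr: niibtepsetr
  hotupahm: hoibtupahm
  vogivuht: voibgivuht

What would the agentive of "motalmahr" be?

moibtalmahr

"motalmahr" has second-to-last letter 'h'. The stems whose second-to-last letter is 'h' (hotupahm → hoibtupahm, vogivuht → voibgivuht) insert -ib- after the first vowel.
The other patterns: stems whose second-to-last letter is 'k' insert -ol- after the first vowel; stems whose second-to-last letter is 'z' double the final consonant and add -ir.
So motalmahr → moibtalmahr.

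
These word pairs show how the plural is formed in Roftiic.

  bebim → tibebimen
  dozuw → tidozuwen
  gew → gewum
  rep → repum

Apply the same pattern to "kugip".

tikugipen

dozuw and gew both end in -w yet inflect differently (tidozuwen, gewum), so the final letter is not what conditions the rule; the number of vowels is.
"kugip" has 2 vowels. The stems with 2 vowels (bebim → tibebimen, dozuw → tidozuwen) add ti- … -en around the stem.
The other pattern: stems with 1 vowel add -um.
So kugip → tikugipen.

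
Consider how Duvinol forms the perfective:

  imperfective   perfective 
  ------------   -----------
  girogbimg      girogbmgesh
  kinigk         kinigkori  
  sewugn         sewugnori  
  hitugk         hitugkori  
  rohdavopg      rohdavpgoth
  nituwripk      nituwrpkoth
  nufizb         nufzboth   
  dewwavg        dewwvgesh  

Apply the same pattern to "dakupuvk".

kinigk and nituwripk both end in -k yet inflect differently (kinigkori, nituwrpkoth), so the final letter is not what conditions the rule; the second-to-last letter is.
"dakupuvk" has second-to-last letter 'v'. The one such stem in the data (dewwavg → dewwvgesh) deletes the last vowel and adds -esh (as does girogbimg), so the same rule applies.
The other patterns: stems whose second-to-last letter is 'g' add -ori; stems whose second-to-last letter is 'p' or 'z' delete the last vowel and add -oth.
So dakupuvk → dakupvkesh.

dakupvkesh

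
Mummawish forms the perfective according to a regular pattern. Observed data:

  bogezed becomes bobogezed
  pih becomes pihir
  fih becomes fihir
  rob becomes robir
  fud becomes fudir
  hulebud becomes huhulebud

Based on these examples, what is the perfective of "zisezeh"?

"zisezeh" has 3 vowels. The stems with 3 vowels (hulebud → huhulebud, bogezed → bobogezed) repeat the first consonant+vowel as a prefix.
The other pattern: stems with 1 vowel add -ir.
So zisezeh → zizisezeh.

zizisezeh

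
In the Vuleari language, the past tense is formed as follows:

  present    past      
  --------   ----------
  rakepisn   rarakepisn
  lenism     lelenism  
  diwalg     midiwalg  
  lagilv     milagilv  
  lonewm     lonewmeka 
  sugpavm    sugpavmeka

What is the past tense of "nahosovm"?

"nahosovm" has second-to-last letter 'v'. The one such stem in the data (sugpavm → sugpavmeka) adds -eka, so the same rule applies.
So nahosovm → nahosovmeka.

nahosovmeka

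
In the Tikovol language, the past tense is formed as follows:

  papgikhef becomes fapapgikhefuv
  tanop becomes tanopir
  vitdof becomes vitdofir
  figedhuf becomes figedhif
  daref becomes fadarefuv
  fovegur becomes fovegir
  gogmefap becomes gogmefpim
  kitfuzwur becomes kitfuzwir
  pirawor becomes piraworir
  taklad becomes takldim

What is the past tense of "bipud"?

daref and vitdof both end in -f yet inflect differently (fadarefuv, vitdofir), so the final letter is not what conditions the rule; the last vowel is.
"bipud" has last vowel 'u'. The stems whose last vowel is 'u' (figedhuf → figedhif, fovegur → fovegir, kitfuzwur → kitfuzwir) change the last vowel to 'i'.
The other patterns: stems whose last vowel is 'e' add fa- … -uv around the stem; stems whose last vowel is 'o' add -ir; stems whose last vowel is 'a' delete the last vowel and add -im.
So bipud → bipid.

bipid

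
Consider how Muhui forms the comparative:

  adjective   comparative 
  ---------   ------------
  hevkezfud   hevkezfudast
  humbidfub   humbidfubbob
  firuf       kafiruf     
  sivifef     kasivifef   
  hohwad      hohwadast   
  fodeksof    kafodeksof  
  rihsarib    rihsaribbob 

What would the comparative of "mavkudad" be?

humbidfub and hevkezfud both have last vowel 'u' yet inflect differently (humbidfubbob, hevkezfudast), so the last vowel is not what conditions the rule; the final letter is.
"mavkudad" ends in -d. The stems ending in -d (hevkezfud → hevkezfudast, hohwad → hohwadast) add -ast.
The other patterns: stems ending in -b double the final consonant and add -ob; stems ending in -f add the prefix ka-.
So mavkudad → mavkudadast.

mavkudadast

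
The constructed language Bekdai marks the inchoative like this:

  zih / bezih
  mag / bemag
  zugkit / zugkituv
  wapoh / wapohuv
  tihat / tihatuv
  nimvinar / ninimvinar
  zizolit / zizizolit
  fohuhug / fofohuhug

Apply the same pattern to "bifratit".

bibifratit

zih and wapoh both end in -h yet inflect differently (bezih, wapohuv), so the final letter is not what conditions the rule; the number of vowels is.
"bifratit" has 3 vowels. The stems with 3 vowels (nimvinar → ninimvinar, zizolit → zizizolit, fohuhug → fofohuhug) repeat the first consonant+vowel as a prefix.
So bifratit → bibifratit.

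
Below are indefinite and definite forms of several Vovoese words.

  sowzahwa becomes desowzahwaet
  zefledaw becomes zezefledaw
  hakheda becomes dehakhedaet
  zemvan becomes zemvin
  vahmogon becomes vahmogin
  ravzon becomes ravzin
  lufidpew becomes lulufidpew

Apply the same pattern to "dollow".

dodollow

zefledaw and zemvan both have last vowel 'a' yet inflect differently (zezefledaw, zemvin), so the last vowel is not what conditions the rule; the final letter is.
"dollow" ends in -w. The stems ending in -w (zefledaw → zezefledaw, lufidpew → lulufidpew) repeat the first consonant+vowel as a prefix.
The other patterns: stems ending in -n change the last vowel to 'i'; stems ending in -a add de- … -et around the stem.
So dollow → dodollow.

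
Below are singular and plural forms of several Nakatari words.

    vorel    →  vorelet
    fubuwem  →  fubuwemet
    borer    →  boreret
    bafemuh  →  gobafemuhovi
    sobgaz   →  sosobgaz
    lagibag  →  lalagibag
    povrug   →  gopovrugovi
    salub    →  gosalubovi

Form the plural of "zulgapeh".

zulgapehet

lagibag and povrug both end in -g yet inflect differently (lalagibag, gopovrugovi), so the final letter is not what conditions the rule; the last vowel is.
"zulgapeh" has last vowel 'e'. The stems whose last vowel is 'e' (fubuwem → fubuwemet, vorel → vorelet, borer → boreret) add -et.
So zulgapeh → zulgapehet.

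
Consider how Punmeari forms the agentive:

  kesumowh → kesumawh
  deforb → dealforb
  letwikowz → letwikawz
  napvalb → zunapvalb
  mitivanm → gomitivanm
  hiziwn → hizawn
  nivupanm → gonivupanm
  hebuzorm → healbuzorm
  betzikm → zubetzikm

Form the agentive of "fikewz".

fikawz

"fikewz" has second-to-last letter 'w'. The stems whose second-to-last letter is 'w' (kesumowh → kesumawh, hiziwn → hizawn, letwikowz → letwikawz) change the last vowel to 'a'.
The other patterns: stems whose second-to-last letter is 'n' add the prefix go-; stems whose second-to-last letter is 'r' insert -al- after the first vowel; stems whose second-to-last letter is 'k' or 'l' add the prefix zu-.
So fikewz → fikawz.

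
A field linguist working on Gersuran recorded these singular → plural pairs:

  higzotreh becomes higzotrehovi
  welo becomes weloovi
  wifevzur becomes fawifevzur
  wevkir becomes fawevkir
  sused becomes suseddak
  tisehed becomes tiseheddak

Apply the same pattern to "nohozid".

nohoziddak

higzotreh and sused both have last vowel 'e' yet inflect differently (higzotrehovi, suseddak), so the last vowel is not what conditions the rule; the final letter is.
"nohozid" ends in -d. The stems ending in -d (sused → suseddak, tisehed → tiseheddak) double the final consonant and add -ak.
The other patterns: stems ending in -h or -o add -ovi; stems ending in -r add the prefix fa-.
So nohozid → nohoziddak.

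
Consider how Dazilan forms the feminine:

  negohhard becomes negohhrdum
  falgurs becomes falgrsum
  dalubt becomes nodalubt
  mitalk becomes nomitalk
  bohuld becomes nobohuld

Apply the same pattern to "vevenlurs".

vevenlrsum

negohhard and bohuld both end in -d yet inflect differently (negohhrdum, nobohuld), so the final letter is not what conditions the rule; the second-to-last letter is.
"vevenlurs" has second-to-last letter 'r'. The stems whose second-to-last letter is 'r' (negohhard → negohhrdum, falgurs → falgrsum) delete the last vowel and add -um.
The other pattern: stems whose second-to-last letter is 'b' or 'l' add the prefix no-.
So vevenlurs → vevenlrsum.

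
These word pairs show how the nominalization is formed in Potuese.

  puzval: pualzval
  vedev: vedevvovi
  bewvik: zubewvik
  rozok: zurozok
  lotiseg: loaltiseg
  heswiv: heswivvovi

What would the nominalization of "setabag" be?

sealtabag

heswiv and bewvik both have last vowel 'i' yet inflect differently (heswivvovi, zubewvik), so the last vowel is not what conditions the rule; the final letter is.
"setabag" ends in -g. The one such stem in the data (lotiseg → loaltiseg) inserts -al- after the first vowel (as does puzval), so the same rule applies.
The other patterns: stems ending in -v double the final consonant and add -ovi; stems ending in -k add the prefix zu-.
So setabag → sealtabag.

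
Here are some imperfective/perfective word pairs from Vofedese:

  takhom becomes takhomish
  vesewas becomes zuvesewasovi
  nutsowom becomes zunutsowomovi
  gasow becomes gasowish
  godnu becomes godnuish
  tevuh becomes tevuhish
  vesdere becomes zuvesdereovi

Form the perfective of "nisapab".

nutsowom and takhom both end in -m yet inflect differently (zunutsowomovi, takhomish), so the final letter is not what conditions the rule; the first letter is.
"nisapab" begins with n-. The one such stem in the data (nutsowom → zunutsowomovi) adds zu- … -ovi around the stem, so the same rule applies.
So nisapab → zunisapabovi.

zunisapabovi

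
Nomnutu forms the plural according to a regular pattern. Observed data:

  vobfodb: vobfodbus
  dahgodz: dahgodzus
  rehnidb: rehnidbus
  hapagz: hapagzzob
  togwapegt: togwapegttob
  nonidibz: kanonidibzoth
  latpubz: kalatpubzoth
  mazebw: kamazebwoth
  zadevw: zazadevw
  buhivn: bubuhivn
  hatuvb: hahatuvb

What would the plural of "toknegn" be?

dahgodz and hapagz both end in -z yet inflect differently (dahgodzus, hapagzzob), so the final letter is not what conditions the rule; the second-to-last letter is.
"toknegn" has second-to-last letter 'g'. The stems whose second-to-last letter is 'g' (hapagz → hapagzzob, togwapegt → togwapegttob) double the final consonant and add -ob.
So toknegn → toknegnnob.

toknegnnob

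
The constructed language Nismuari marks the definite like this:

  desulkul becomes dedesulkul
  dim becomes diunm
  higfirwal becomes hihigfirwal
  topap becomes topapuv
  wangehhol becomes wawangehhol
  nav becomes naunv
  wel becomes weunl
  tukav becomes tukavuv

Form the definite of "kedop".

"kedop" has 2 vowels. The stems with 2 vowels (topap → topapuv, tukav → tukavuv) add -uv.
The other patterns: stems with 1 vowel insert -un- after the first vowel; stems with 3 vowels repeat the first consonant+vowel as a prefix.
So kedop → kedopuv.

kedopuv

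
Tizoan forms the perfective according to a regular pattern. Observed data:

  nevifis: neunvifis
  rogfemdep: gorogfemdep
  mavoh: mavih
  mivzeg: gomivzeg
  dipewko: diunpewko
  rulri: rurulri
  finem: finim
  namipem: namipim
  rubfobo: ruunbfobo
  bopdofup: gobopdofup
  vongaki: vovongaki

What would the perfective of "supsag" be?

gosupsag

vongaki and nevifis both have last vowel 'i' yet inflect differently (vovongaki, neunvifis), so the last vowel is not what conditions the rule; the final letter is.
"supsag" ends in -g. The one such stem in the data (mivzeg → gomivzeg) adds the prefix go-, so the same rule applies.
So supsag → gosupsag.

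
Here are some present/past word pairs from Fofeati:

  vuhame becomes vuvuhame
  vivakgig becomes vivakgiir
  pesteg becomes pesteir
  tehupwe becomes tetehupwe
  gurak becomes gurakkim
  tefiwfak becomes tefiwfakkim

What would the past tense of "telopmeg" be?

telopmeir

vuhame and pesteg both have last vowel 'e' yet inflect differently (vuvuhame, pesteir), so the last vowel is not what conditions the rule; the final letter is.
"telopmeg" ends in -g. The stems ending in -g (pesteg → pesteir, vivakgig → vivakgiir) drop the final letter and add -ir.
The other patterns: stems ending in -e repeat the first consonant+vowel as a prefix; stems ending in -k double the final consonant and add -im.
So telopmeg → telopmeir.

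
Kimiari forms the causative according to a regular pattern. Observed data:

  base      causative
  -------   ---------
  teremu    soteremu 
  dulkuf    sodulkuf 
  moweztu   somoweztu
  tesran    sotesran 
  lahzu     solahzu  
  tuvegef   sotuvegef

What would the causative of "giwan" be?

Every pair shown (teremu → soteremu, dulkuf → sodulkuf, moweztu → somoweztu, …) follows the same rule: add the prefix so-.
So giwan → sogiwan.

sogiwan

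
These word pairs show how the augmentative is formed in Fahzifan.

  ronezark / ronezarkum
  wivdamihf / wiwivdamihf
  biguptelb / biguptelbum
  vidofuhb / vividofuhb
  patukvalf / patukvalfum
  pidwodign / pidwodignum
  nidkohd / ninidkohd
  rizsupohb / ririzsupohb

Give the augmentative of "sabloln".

vidofuhb and biguptelb both end in -b yet inflect differently (vividofuhb, biguptelbum), so the final letter is not what conditions the rule; the second-to-last letter is.
"sabloln" has second-to-last letter 'l'. The stems whose second-to-last letter is 'l' (biguptelb → biguptelbum, patukvalf → patukvalfum) add -um.
So sabloln → sablolnum.

sablolnum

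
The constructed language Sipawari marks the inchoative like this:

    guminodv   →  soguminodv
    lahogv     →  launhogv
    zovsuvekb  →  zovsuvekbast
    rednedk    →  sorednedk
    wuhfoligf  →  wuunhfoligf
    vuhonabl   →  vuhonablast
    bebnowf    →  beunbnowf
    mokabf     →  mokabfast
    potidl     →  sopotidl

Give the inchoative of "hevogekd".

hevogekdast

"hevogekd" has second-to-last letter 'k'. The one such stem in the data (zovsuvekb → zovsuvekbast) adds -ast, so the same rule applies.
The other patterns: stems whose second-to-last letter is 'd' add the prefix so-; stems whose second-to-last letter is 'g' or 'w' insert -un- after the first vowel.
So hevogekd → hevogekdast.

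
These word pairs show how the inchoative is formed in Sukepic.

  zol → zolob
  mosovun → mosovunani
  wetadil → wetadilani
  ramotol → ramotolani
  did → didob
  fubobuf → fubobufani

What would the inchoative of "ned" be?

"ned" has 1 vowel. The stems with 1 vowel (zol → zolob, did → didob) add -ob.
So ned → nedob.

nedob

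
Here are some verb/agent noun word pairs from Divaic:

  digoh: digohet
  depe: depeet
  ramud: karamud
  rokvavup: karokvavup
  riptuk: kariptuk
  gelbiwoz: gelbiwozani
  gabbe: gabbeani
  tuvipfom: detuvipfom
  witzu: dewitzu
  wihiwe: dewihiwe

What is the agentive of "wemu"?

dewemu

depe and gabbe both end in -e yet inflect differently (depeet, gabbeani), so the final letter is not what conditions the rule; the first letter is.
"wemu" begins with w-. The stems beginning with w- (witzu → dewitzu, wihiwe → dewihiwe) add the prefix de-.
The other patterns: stems beginning with d- add -et; stems beginning with r- add the prefix ka-; stems beginning with g- add -ani.
So wemu → dewemu.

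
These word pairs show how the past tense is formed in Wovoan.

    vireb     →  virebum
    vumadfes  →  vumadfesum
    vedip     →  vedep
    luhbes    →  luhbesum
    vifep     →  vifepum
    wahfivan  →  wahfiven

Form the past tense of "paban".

vifep and vedip both end in -p yet inflect differently (vifepum, vedep), so the final letter is not what conditions the rule; the last vowel is.
"paban" has last vowel 'a'. The one such stem in the data (wahfivan → wahfiven) changes the last vowel to 'e' (as does vedip), so the same rule applies.
The other pattern: stems whose last vowel is 'e' add -um.
So paban → paben.

paben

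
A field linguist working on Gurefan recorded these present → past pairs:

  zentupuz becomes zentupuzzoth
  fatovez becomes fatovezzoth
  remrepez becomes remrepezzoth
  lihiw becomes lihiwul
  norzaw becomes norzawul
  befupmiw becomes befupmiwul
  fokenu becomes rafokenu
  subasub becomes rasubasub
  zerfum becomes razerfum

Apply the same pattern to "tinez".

tinezzoth

zentupuz and fokenu both have last vowel 'u' yet inflect differently (zentupuzzoth, rafokenu), so the last vowel is not what conditions the rule; the final letter is.
"tinez" ends in -z. The stems ending in -z (zentupuz → zentupuzzoth, fatovez → fatovezzoth, remrepez → remrepezzoth) double the final consonant and add -oth.
The other patterns: stems ending in -w add -ul; stems ending in -b, -m or -u add the prefix ra-.
So tinez → tinezzoth.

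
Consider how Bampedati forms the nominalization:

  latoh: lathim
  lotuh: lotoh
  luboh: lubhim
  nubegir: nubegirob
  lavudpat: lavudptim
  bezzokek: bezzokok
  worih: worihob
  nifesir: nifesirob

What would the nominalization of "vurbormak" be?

vurbormkim

worih and luboh both end in -h yet inflect differently (worihob, lubhim), so the final letter is not what conditions the rule; the last vowel is.
"vurbormak" has last vowel 'a'. The one such stem in the data (lavudpat → lavudptim) deletes the last vowel and adds -im (as do luboh, latoh), so the same rule applies.
The other patterns: stems whose last vowel is 'i' add -ob; stems whose last vowel is 'e' or 'u' change the last vowel to 'o'.
So vurbormak → vurbormkim.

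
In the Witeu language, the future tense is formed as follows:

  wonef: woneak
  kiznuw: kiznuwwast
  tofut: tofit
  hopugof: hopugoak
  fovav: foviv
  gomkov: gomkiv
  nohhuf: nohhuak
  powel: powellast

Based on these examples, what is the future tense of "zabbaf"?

zabbaak

gomkov and hopugof both have last vowel 'o' yet inflect differently (gomkiv, hopugoak), so the last vowel is not what conditions the rule; the final letter is.
"zabbaf" ends in -f. The stems ending in -f (wonef → woneak, hopugof → hopugoak, nohhuf → nohhuak) drop the final letter and add -ak.
The other patterns: stems ending in -t or -v change the last vowel to 'i'; stems ending in -l or -w double the final consonant and add -ast.
So zabbaf → zabbaak.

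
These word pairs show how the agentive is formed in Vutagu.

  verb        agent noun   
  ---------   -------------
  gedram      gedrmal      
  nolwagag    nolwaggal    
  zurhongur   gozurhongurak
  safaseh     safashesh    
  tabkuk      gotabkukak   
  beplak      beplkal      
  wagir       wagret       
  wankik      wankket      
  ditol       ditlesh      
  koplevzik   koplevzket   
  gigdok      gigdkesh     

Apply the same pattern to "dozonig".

zurhongur and wagir both end in -r yet inflect differently (gozurhongurak, wagret), so the final letter is not what conditions the rule; the last vowel is.
"dozonig" has last vowel 'i'. The stems whose last vowel is 'i' (wagir → wagret, wankik → wankket, koplevzik → koplevzket) delete the last vowel and add -et.
So dozonig → dozonget.

dozonget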